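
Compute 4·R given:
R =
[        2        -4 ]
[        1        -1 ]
4R =
[        8       -16 ]
[        4        -4 ]

Scalar multiplication is elementwise: (4R)[i][j] = 4 * R[i][j].
  (4R)[0][0] = 4 * (2) = 8
  (4R)[0][1] = 4 * (-4) = -16
  (4R)[1][0] = 4 * (1) = 4
  (4R)[1][1] = 4 * (-1) = -4
4R =
[        8       -16 ]
[        4        -4 ]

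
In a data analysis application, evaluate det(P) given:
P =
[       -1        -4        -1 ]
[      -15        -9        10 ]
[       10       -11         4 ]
det(P) = -969

Expand along row 0 (cofactor expansion): det(P) = a*(e*i - f*h) - b*(d*i - f*g) + c*(d*h - e*g), where the 3×3 is [[a, b, c], [d, e, f], [g, h, i]].
Minor M_00 = (-9)*(4) - (10)*(-11) = -36 + 110 = 74.
Minor M_01 = (-15)*(4) - (10)*(10) = -60 - 100 = -160.
Minor M_02 = (-15)*(-11) - (-9)*(10) = 165 + 90 = 255.
det(P) = (-1)*(74) - (-4)*(-160) + (-1)*(255) = -74 - 640 - 255 = -969.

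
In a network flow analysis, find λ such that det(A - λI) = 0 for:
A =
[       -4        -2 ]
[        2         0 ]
λ = -2, -2

Solve det(A - λI) = 0. For a 2×2 matrix the characteristic equation is λ² - (trace)λ + det = 0.
trace(A) = a + d = -4 + 0 = -4.
det(A) = a*d - b*c = (-4)*(0) - (-2)*(2) = 0 + 4 = 4.
Characteristic equation: λ² - (-4)λ + (4) = 0.
Discriminant = (-4)² - 4*(4) = 16 - 16 = 0.
λ = (-4 ± √0) / 2 = (-4 ± 0) / 2 = -2, -2.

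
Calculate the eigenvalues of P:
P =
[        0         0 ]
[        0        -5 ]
λ = -5, 0

Solve det(P - λI) = 0. For a 2×2 matrix the characteristic equation is λ² - (trace)λ + det = 0.
trace(P) = a + d = 0 - 5 = -5.
det(P) = a*d - b*c = (0)*(-5) - (0)*(0) = 0 - 0 = 0.
Characteristic equation: λ² - (-5)λ + (0) = 0.
Discriminant = (-5)² - 4*(0) = 25 - 0 = 25.
λ = (-5 ± √25) / 2 = (-5 ± 5) / 2 = -5, 0.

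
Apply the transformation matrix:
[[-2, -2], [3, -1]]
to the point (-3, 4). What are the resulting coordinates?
(-2, -13)

Matrix multiplication:
[[-2, -2], [3, -1]] × [-3, 4]ᵀ
= [-2×-3 + -2×4, 3×-3 + -1×4]ᵀ
= [-2.0000, -13.0000]ᵀ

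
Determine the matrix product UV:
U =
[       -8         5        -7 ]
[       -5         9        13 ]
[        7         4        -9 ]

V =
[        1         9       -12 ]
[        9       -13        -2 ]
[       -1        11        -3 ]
UV =
[       44      -214       107 ]
[       63       -19         3 ]
[       52       -88       -65 ]

Matrix multiplication: (UV)[i][j] = sum over k of U[i][k] * V[k][j].
  (UV)[0][0] = (-8)*(1) + (5)*(9) + (-7)*(-1) = 44
  (UV)[0][1] = (-8)*(9) + (5)*(-13) + (-7)*(11) = -214
  (UV)[0][2] = (-8)*(-12) + (5)*(-2) + (-7)*(-3) = 107
  (UV)[1][0] = (-5)*(1) + (9)*(9) + (13)*(-1) = 63
  (UV)[1][1] = (-5)*(9) + (9)*(-13) + (13)*(11) = -19
  (UV)[1][2] = (-5)*(-12) + (9)*(-2) + (13)*(-3) = 3
  (UV)[2][0] = (7)*(1) + (4)*(9) + (-9)*(-1) = 52
  (UV)[2][1] = (7)*(9) + (4)*(-13) + (-9)*(11) = -88
  (UV)[2][2] = (7)*(-12) + (4)*(-2) + (-9)*(-3) = -65
UV =
[       44      -214       107 ]
[       63       -19         3 ]
[       52       -88       -65 ]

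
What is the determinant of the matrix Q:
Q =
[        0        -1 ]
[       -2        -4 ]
det(Q) = -2

For a 2×2 matrix [[a, b], [c, d]], det = a*d - b*c.
det(Q) = (0)*(-4) - (-1)*(-2) = 0 - 2 = -2.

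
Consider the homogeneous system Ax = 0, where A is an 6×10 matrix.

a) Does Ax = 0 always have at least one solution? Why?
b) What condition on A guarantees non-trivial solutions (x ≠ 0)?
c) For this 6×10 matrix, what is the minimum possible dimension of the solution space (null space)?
a) Yes, x = 0 is always a solution. b) When A has linearly dependent columns (rank < n). c) Minimum nullity = 4.

a) x = 0 satisfies A·0 = 0, so the zero vector is always a solution.
b) Non-trivial solutions exist iff the columns of A are linearly dependent, equivalently rank(A) < n (the number of columns).
c) By rank-nullity, rank(A) + nullity(A) = n = 10. Since A has only 6 rows, rank(A) ≤ 6, so nullity(A) ≥ 10 - 6 = 4.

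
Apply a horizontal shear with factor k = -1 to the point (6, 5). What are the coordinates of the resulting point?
(1, 5)

Shear matrix for horizontal shear with factor k = -1:
[[1, -1], [0, 1]]
Result: (6, 5) → (1, 5)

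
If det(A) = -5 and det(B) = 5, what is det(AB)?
-25

Use the multiplicative property of determinants: det(AB) = det(A)*det(B).
det(AB) = (-5)*(5) = -25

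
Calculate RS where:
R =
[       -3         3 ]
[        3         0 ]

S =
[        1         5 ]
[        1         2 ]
RS =
[        0        -9 ]
[        3        15 ]

Matrix multiplication: (RS)[i][j] = sum over k of R[i][k] * S[k][j].
  (RS)[0][0] = (-3)*(1) + (3)*(1) = 0
  (RS)[0][1] = (-3)*(5) + (3)*(2) = -9
  (RS)[1][0] = (3)*(1) + (0)*(1) = 3
  (RS)[1][1] = (3)*(5) + (0)*(2) = 15
RS =
[        0        -9 ]
[        3        15 ]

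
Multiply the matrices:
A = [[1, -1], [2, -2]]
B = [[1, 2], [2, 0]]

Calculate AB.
[[-1, 2], [-2, 4]]

Each entry (i,j) of AB = sum over k of A[i][k]*B[k][j].
(AB)[0][0] = (1)*(1) + (-1)*(2) = -1
(AB)[0][1] = (1)*(2) + (-1)*(0) = 2
(AB)[1][0] = (2)*(1) + (-2)*(2) = -2
(AB)[1][1] = (2)*(2) + (-2)*(0) = 4
AB = [[-1, 2], [-2, 4]]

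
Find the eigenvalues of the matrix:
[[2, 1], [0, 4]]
λ = 2 and λ = 4

Characteristic equation: det(A - λI) = 0
λ² - (trace)λ + (det) = 0
λ² - (6)λ + (8) = 0
λ² - 6λ + 8 = 0
Solving: λ = 2, 4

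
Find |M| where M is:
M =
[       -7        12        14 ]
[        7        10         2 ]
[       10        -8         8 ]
det(M) = -3288

Expand along row 0 (cofactor expansion): det(M) = a*(e*i - f*h) - b*(d*i - f*g) + c*(d*h - e*g), where the 3×3 is [[a, b, c], [d, e, f], [g, h, i]].
Minor M_00 = (10)*(8) - (2)*(-8) = 80 + 16 = 96.
Minor M_01 = (7)*(8) - (2)*(10) = 56 - 20 = 36.
Minor M_02 = (7)*(-8) - (10)*(10) = -56 - 100 = -156.
det(M) = (-7)*(96) - (12)*(36) + (14)*(-156) = -672 - 432 - 2184 = -3288.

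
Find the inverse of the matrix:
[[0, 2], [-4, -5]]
[[-5/8, -1/4], [1/2, 0]]

For [[a,b],[c,d]], inverse = (1/det)·[[d,-b],[-c,a]]
det = 0·-5 - 2·-4 = 8
Inverse = (1/8)·[[-5, -2], [4, 0]]
        = [[-5/8, -1/4], [1/2, 0]]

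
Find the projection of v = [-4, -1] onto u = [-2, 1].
[-14/5, 7/5]

The projection of v onto u is proj_u(v) = ((v·u) / (u·u)) · u.
v·u = (-4)*(-2) + (-1)*(1) = 7.
u·u = (-2)*(-2) + (1)*(1) = 5.
coefficient = 7 / 5 = 7/5.
proj_u(v) = 7/5 · [-2, 1] = [-14/5, 7/5].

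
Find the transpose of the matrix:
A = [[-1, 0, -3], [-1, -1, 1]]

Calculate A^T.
[[-1, -1], [0, -1], [-3, 1]]

The transpose sends entry (i,j) to (j,i); rows become columns.
Row 0 of A: [-1, 0, -3] -> column 0 of A^T.
Row 1 of A: [-1, -1, 1] -> column 1 of A^T.
A^T = [[-1, -1], [0, -1], [-3, 1]]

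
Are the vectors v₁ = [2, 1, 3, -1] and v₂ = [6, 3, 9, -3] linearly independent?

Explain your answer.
No, linearly dependent (v₂ = 3·v₁)

Check whether there is a scalar k with v₂ = k·v₁.
Comparing components, k = 3 satisfies 3·[2, 1, 3, -1] = [6, 3, 9, -3].
Since v₂ is a scalar multiple of v₁, the two vectors are linearly dependent.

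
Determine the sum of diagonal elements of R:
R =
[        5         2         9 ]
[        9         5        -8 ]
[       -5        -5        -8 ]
tr(R) = 5 + 5 - 8 = 2

The trace of a square matrix is the sum of its diagonal entries.
Diagonal entries of R: R[0][0] = 5, R[1][1] = 5, R[2][2] = -8.
tr(R) = 5 + 5 - 8 = 2.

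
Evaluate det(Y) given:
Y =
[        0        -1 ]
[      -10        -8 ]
det(Y) = -10

For a 2×2 matrix [[a, b], [c, d]], det = a*d - b*c.
det(Y) = (0)*(-8) - (-1)*(-10) = 0 - 10 = -10.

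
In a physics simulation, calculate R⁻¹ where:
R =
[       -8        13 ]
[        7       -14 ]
det(R) = 21
R⁻¹ =
[     -2/3    -13/21 ]
[     -1/3     -8/21 ]

For a 2×2 matrix R = [[a, b], [c, d]] with det(R) ≠ 0, R⁻¹ = (1/det(R)) * [[d, -b], [-c, a]].
det(R) = (-8)*(-14) - (13)*(7) = 112 - 91 = 21.
R⁻¹ = (1/21) * [[-14, -13], [-7, -8]].
Dividing each entry by 21 and reducing:
R⁻¹ =
[     -2/3    -13/21 ]
[     -1/3     -8/21 ]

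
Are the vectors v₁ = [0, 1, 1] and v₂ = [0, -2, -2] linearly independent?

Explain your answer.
No, linearly dependent (v₂ = -2·v₁)

Check whether there is a scalar k with v₂ = k·v₁.
Comparing components, k = -2 satisfies -2·[0, 1, 1] = [0, -2, -2].
Since v₂ is a scalar multiple of v₁, the two vectors are linearly dependent.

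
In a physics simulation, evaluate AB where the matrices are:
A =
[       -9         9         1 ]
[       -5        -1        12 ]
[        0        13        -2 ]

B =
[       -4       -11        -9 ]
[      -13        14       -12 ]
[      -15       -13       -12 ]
AB =
[      -96       212       -39 ]
[     -147      -115       -87 ]
[     -139       208      -132 ]

Matrix multiplication: (AB)[i][j] = sum over k of A[i][k] * B[k][j].
  (AB)[0][0] = (-9)*(-4) + (9)*(-13) + (1)*(-15) = -96
  (AB)[0][1] = (-9)*(-11) + (9)*(14) + (1)*(-13) = 212
  (AB)[0][2] = (-9)*(-9) + (9)*(-12) + (1)*(-12) = -39
  (AB)[1][0] = (-5)*(-4) + (-1)*(-13) + (12)*(-15) = -147
  (AB)[1][1] = (-5)*(-11) + (-1)*(14) + (12)*(-13) = -115
  (AB)[1][2] = (-5)*(-9) + (-1)*(-12) + (12)*(-12) = -87
  (AB)[2][0] = (0)*(-4) + (13)*(-13) + (-2)*(-15) = -139
  (AB)[2][1] = (0)*(-11) + (13)*(14) + (-2)*(-13) = 208
  (AB)[2][2] = (0)*(-9) + (13)*(-12) + (-2)*(-12) = -132
AB =
[      -96       212       -39 ]
[     -147      -115       -87 ]
[     -139       208      -132 ]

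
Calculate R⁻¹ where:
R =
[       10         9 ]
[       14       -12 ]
det(R) = -246
R⁻¹ =
[     2/41      3/82 ]
[    7/123    -5/123 ]

For a 2×2 matrix R = [[a, b], [c, d]] with det(R) ≠ 0, R⁻¹ = (1/det(R)) * [[d, -b], [-c, a]].
det(R) = (10)*(-12) - (9)*(14) = -120 - 126 = -246.
R⁻¹ = (1/-246) * [[-12, -9], [-14, 10]].
Dividing each entry by -246 and reducing:
R⁻¹ =
[     2/41      3/82 ]
[    7/123    -5/123 ]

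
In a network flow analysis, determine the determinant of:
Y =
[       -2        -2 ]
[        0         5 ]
det(Y) = -10

For a 2×2 matrix [[a, b], [c, d]], det = a*d - b*c.
det(Y) = (-2)*(5) - (-2)*(0) = -10 - 0 = -10.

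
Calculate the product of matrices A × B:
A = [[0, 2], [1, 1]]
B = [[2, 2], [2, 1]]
[[4, 2], [4, 3]]

Matrix multiplication:
C[0][0] = 0×2 + 2×2 = 4
C[0][1] = 0×2 + 2×1 = 2
C[1][0] = 1×2 + 1×2 = 4
C[1][1] = 1×2 + 1×1 = 3
Result: [[4, 2], [4, 3]]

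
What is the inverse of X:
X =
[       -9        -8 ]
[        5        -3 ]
det(X) = 67
X⁻¹ =
[    -3/67      8/67 ]
[    -5/67     -9/67 ]

For a 2×2 matrix X = [[a, b], [c, d]] with det(X) ≠ 0, X⁻¹ = (1/det(X)) * [[d, -b], [-c, a]].
det(X) = (-9)*(-3) - (-8)*(5) = 27 + 40 = 67.
X⁻¹ = (1/67) * [[-3, 8], [-5, -9]].
Dividing each entry by 67 and reducing:
X⁻¹ =
[    -3/67      8/67 ]
[    -5/67     -9/67 ]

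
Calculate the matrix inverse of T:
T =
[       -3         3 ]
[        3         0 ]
det(T) = -9
T⁻¹ =
[        0       1/3 ]
[      1/3       1/3 ]

For a 2×2 matrix T = [[a, b], [c, d]] with det(T) ≠ 0, T⁻¹ = (1/det(T)) * [[d, -b], [-c, a]].
det(T) = (-3)*(0) - (3)*(3) = 0 - 9 = -9.
T⁻¹ = (1/-9) * [[0, -3], [-3, -3]].
Dividing each entry by -9 and reducing:
T⁻¹ =
[        0       1/3 ]
[      1/3       1/3 ]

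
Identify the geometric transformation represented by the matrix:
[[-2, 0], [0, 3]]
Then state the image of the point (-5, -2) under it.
non-uniform scaling by (-2, 3); image of (-5, -2) is (10, -6)

This is diagonal with distinct entries, so it scales the x-axis by -2 and the y-axis by 3.
The matrix [[-2, 0], [0, 3]] represents: non-uniform scaling by (-2, 3).
Applying it to (-5, -2): [-2·-5 + 0·-2, 0·-5 + 3·-2] = (10, -6).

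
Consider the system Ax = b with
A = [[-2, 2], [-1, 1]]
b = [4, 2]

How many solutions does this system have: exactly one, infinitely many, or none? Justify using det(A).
Infinitely many solutions

det(A) = (-2)*(1) - (2)*(-1) = 0, so A is singular (column 2 is -1 times column 1).
b = [4, 2] = -2 * column 1 of A, so b lies in the column space of A.
A singular matrix whose right-hand side is in its column space gives a 1-parameter family of solutions — infinitely many.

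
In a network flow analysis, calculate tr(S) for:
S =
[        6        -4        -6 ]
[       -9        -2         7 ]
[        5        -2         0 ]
tr(S) = 6 - 2 + 0 = 4

The trace of a square matrix is the sum of its diagonal entries.
Diagonal entries of S: S[0][0] = 6, S[1][1] = -2, S[2][2] = 0.
tr(S) = 6 - 2 + 0 = 4.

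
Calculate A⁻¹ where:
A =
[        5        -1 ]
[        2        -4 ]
det(A) = -18
A⁻¹ =
[      2/9     -1/18 ]
[      1/9     -5/18 ]

For a 2×2 matrix A = [[a, b], [c, d]] with det(A) ≠ 0, A⁻¹ = (1/det(A)) * [[d, -b], [-c, a]].
det(A) = (5)*(-4) - (-1)*(2) = -20 + 2 = -18.
A⁻¹ = (1/-18) * [[-4, 1], [-2, 5]].
Dividing each entry by -18 and reducing:
A⁻¹ =
[      2/9     -1/18 ]
[      1/9     -5/18 ]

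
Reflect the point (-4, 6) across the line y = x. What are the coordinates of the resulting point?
(6, -4)

Reflection across line y = x: (-4, 6) → (6, -4)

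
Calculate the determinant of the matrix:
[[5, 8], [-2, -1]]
11

For a 2×2 matrix [[a, b], [c, d]], det = ad - bc
det = (5)(-1) - (8)(-2) = -5 - -16 = 11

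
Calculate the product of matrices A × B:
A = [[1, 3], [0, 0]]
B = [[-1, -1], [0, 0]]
[[-1, -1], [0, 0]]

Matrix multiplication:
C[0][0] = 1×-1 + 3×0 = -1
C[0][1] = 1×-1 + 3×0 = -1
C[1][0] = 0×-1 + 0×0 = 0
C[1][1] = 0×-1 + 0×0 = 0
Result: [[-1, -1], [0, 0]]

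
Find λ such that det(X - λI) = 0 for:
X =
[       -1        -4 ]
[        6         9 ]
λ = 3, 5

Solve det(X - λI) = 0. For a 2×2 matrix the characteristic equation is λ² - (trace)λ + det = 0.
trace(X) = a + d = -1 + 9 = 8.
det(X) = a*d - b*c = (-1)*(9) - (-4)*(6) = -9 + 24 = 15.
Characteristic equation: λ² - (8)λ + (15) = 0.
Discriminant = (8)² - 4*(15) = 64 - 60 = 4.
λ = (8 ± √4) / 2 = (8 ± 2) / 2 = 3, 5.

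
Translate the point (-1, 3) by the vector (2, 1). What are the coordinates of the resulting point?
(1, 4)

Translation by (2, 1):
x' = -1 + 2 = 1
y' = 3 + 1 = 4
Homogeneous matrix: [[1, 0, 2], [0, 1, 1], [0, 0, 1]]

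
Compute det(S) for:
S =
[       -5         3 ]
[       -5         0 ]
det(S) = 15

For a 2×2 matrix [[a, b], [c, d]], det = a*d - b*c.
det(S) = (-5)*(0) - (3)*(-5) = 0 + 15 = 15.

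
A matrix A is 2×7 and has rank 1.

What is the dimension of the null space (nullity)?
6

The rank-nullity theorem for an m×n matrix states:
rank(A) + nullity(A) = n (the number of columns).
Here n = 7 and rank(A) = 1, so nullity(A) = 7 - 1 = 6.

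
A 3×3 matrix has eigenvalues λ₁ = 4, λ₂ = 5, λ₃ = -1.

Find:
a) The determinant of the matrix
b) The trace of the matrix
det = -20, trace = 8

Two standard eigenvalue identities:
- det(A) equals the product of the eigenvalues (counted with multiplicity).
- trace(A) equals the sum of the eigenvalues.
det(A) = (4)*(5)*(-1) = -20.
trace(A) = 4 + 5 - 1 = 8.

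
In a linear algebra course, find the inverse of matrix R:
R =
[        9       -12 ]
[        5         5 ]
det(R) = 105
R⁻¹ =
[     1/21      4/35 ]
[    -1/21      3/35 ]

For a 2×2 matrix R = [[a, b], [c, d]] with det(R) ≠ 0, R⁻¹ = (1/det(R)) * [[d, -b], [-c, a]].
det(R) = (9)*(5) - (-12)*(5) = 45 + 60 = 105.
R⁻¹ = (1/105) * [[5, 12], [-5, 9]].
Dividing each entry by 105 and reducing:
R⁻¹ =
[     1/21      4/35 ]
[    -1/21      3/35 ]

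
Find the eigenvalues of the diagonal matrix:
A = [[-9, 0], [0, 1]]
λ₁ = -9, λ₂ = 1

The characteristic polynomial of A is det(A - λI) = (-9 - λ)(1 - λ) = 0.
The roots are λ = -9 and λ = 1, so the eigenvalues are the diagonal entries.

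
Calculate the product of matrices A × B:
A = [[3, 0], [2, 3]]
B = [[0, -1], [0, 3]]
[[0, -3], [0, 7]]

Matrix multiplication:
C[0][0] = 3×0 + 0×0 = 0
C[0][1] = 3×-1 + 0×3 = -3
C[1][0] = 2×0 + 3×0 = 0
C[1][1] = 2×-1 + 3×3 = 7
Result: [[0, -3], [0, 7]]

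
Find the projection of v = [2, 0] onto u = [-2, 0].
[2, 0]

The projection of v onto u is proj_u(v) = ((v·u) / (u·u)) · u.
v·u = (2)*(-2) + (0)*(0) = -4.
u·u = (-2)*(-2) + (0)*(0) = 4.
coefficient = -4 / 4 = -1.
proj_u(v) = -1 · [-2, 0] = [2, 0].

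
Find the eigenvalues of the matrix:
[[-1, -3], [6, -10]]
λ = -7 and λ = -4

Characteristic equation: det(A - λI) = 0
λ² - (trace)λ + (det) = 0
λ² - (-11)λ + (28) = 0
λ² + 11λ + 28 = 0
Solving: λ = -7, -4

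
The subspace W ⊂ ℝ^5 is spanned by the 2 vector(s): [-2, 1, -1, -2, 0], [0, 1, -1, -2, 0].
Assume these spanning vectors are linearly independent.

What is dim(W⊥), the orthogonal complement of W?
dim(W⊥) = 3

For any subspace W of ℝ^n, dim(W) + dim(W⊥) = n (the whole-space dimension).
Here the given 2 vectors are linearly independent, so dim(W) = 2.
Thus dim(W⊥) = n - dim(W) = 5 - 2 = 3.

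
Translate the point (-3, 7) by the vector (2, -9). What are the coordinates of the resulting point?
(-1, -2)

Translation by (2, -9):
x' = -3 + 2 = -1
y' = 7 + -9 = -2
Homogeneous matrix: [[1, 0, 2], [0, 1, -9], [0, 0, 1]]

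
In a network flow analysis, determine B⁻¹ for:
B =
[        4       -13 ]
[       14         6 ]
det(B) = 206
B⁻¹ =
[    3/103    13/206 ]
[   -7/103     2/103 ]

For a 2×2 matrix B = [[a, b], [c, d]] with det(B) ≠ 0, B⁻¹ = (1/det(B)) * [[d, -b], [-c, a]].
det(B) = (4)*(6) - (-13)*(14) = 24 + 182 = 206.
B⁻¹ = (1/206) * [[6, 13], [-14, 4]].
Dividing each entry by 206 and reducing:
B⁻¹ =
[    3/103    13/206 ]
[   -7/103     2/103 ]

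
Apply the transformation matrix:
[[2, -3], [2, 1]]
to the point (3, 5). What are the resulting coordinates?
(-9, 11)

Matrix multiplication:
[[2, -3], [2, 1]] × [3, 5]ᵀ
= [2×3 + -3×5, 2×3 + 1×5]ᵀ
= [-9.0000, 11.0000]ᵀ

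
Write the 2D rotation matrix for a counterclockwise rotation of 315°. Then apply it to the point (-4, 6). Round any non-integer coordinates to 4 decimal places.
R = [[√2/2, √2/2], [-√2/2, √2/2]]; R·(-4, 6) = (1.4142, 7.0711)

Rotation matrix formula: R(θ) = [[cos θ, -sin θ], [sin θ, cos θ]]
For θ = 315°:
cos(315°) = √2/2
sin(315°) = -√2/2
R = [[√2/2, √2/2], [-√2/2, √2/2]]
Apply to (-4, 6): [√2/2·-4 + (√2/2)·6, -√2/2·-4 + √2/2·6] = (1.4142, 7.0711)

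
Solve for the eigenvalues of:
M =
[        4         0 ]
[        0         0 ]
λ = 0, 4

Solve det(M - λI) = 0. For a 2×2 matrix the characteristic equation is λ² - (trace)λ + det = 0.
trace(M) = a + d = 4 + 0 = 4.
det(M) = a*d - b*c = (4)*(0) - (0)*(0) = 0 - 0 = 0.
Characteristic equation: λ² - (4)λ + (0) = 0.
Discriminant = (4)² - 4*(0) = 16 - 0 = 16.
λ = (4 ± √16) / 2 = (4 ± 4) / 2 = 0, 4.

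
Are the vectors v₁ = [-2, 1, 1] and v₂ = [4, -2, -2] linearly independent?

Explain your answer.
No, linearly dependent (v₂ = -2·v₁)

Check whether there is a scalar k with v₂ = k·v₁.
Comparing components, k = -2 satisfies -2·[-2, 1, 1] = [4, -2, -2].
Since v₂ is a scalar multiple of v₁, the two vectors are linearly dependent.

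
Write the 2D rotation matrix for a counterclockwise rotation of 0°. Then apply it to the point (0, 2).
R = [[1, 0], [0, 1]]; R·(0, 2) = (0, 2)

Rotation matrix formula: R(θ) = [[cos θ, -sin θ], [sin θ, cos θ]]
For θ = 0°:
cos(0°) = 1
sin(0°) = 0
R = [[1, 0], [0, 1]]
Apply to (0, 2): [1·0 + (0)·2, 0·0 + 1·2] = (0, 2)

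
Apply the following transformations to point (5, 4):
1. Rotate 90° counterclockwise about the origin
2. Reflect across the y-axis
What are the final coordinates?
(4, 5)

Step 1: Rotate 90° → (-4, 5)
Step 2: Reflect across the y-axis → (4, 5)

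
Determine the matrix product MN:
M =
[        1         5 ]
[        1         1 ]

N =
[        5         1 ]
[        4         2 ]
MN =
[       25        11 ]
[        9         3 ]

Matrix multiplication: (MN)[i][j] = sum over k of M[i][k] * N[k][j].
  (MN)[0][0] = (1)*(5) + (5)*(4) = 25
  (MN)[0][1] = (1)*(1) + (5)*(2) = 11
  (MN)[1][0] = (1)*(5) + (1)*(4) = 9
  (MN)[1][1] = (1)*(1) + (1)*(2) = 3
MN =
[       25        11 ]
[        9         3 ]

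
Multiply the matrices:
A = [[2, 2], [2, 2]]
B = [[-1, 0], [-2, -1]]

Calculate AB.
[[-6, -2], [-6, -2]]

Each entry (i,j) of AB = sum over k of A[i][k]*B[k][j].
(AB)[0][0] = (2)*(-1) + (2)*(-2) = -6
(AB)[0][1] = (2)*(0) + (2)*(-1) = -2
(AB)[1][0] = (2)*(-1) + (2)*(-2) = -6
(AB)[1][1] = (2)*(0) + (2)*(-1) = -2
AB = [[-6, -2], [-6, -2]]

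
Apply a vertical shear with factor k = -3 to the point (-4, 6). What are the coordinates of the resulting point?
(-4, 18)

Shear matrix for vertical shear with factor k = -3:
[[1, 0], [-3, 1]]
Result: (-4, 6) → (-4, 18)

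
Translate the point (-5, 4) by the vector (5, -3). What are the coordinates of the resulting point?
(0, 1)

Translation by (5, -3):
x' = -5 + 5 = 0
y' = 4 + -3 = 1
Homogeneous matrix: [[1, 0, 5], [0, 1, -3], [0, 0, 1]]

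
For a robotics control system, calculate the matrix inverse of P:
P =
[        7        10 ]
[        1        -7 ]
det(P) = -59
P⁻¹ =
[     7/59     10/59 ]
[     1/59     -7/59 ]

For a 2×2 matrix P = [[a, b], [c, d]] with det(P) ≠ 0, P⁻¹ = (1/det(P)) * [[d, -b], [-c, a]].
det(P) = (7)*(-7) - (10)*(1) = -49 - 10 = -59.
P⁻¹ = (1/-59) * [[-7, -10], [-1, 7]].
Dividing each entry by -59 and reducing:
P⁻¹ =
[     7/59     10/59 ]
[     1/59     -7/59 ]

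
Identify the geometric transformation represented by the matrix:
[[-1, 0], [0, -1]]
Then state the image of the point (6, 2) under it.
rotation by 180° (or reflection through origin); image of (6, 2) is (-6, -2)

This matches the form [[cos θ, -sin θ], [sin θ, cos θ]] of a rotation matrix; reading off cos θ and sin θ gives the angle.
The matrix [[-1, 0], [0, -1]] represents: rotation by 180° (or reflection through origin).
Applying it to (6, 2): [-1·6 + 0·2, 0·6 + -1·2] = (-6, -2).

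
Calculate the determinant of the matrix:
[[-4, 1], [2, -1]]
2

For a 2×2 matrix [[a, b], [c, d]], det = ad - bc
det = (-4)(-1) - (1)(2) = 4 - 2 = 2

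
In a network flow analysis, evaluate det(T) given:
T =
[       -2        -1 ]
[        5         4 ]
det(T) = -3

For a 2×2 matrix [[a, b], [c, d]], det = a*d - b*c.
det(T) = (-2)*(4) - (-1)*(5) = -8 + 5 = -3.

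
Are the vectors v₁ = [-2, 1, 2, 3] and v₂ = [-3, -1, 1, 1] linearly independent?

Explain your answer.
Yes, linearly independent

Two vectors are linearly dependent iff one is a scalar multiple of the other.
No single scalar k satisfies v₂ = k·v₁ (the ratios of corresponding entries disagree), so v₁ and v₂ are linearly independent.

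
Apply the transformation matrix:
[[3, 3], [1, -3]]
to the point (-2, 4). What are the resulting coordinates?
(6, -14)

Matrix multiplication:
[[3, 3], [1, -3]] × [-2, 4]ᵀ
= [3×-2 + 3×4, 1×-2 + -3×4]ᵀ
= [6.0000, -14.0000]ᵀ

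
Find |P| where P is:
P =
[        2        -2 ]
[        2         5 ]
det(P) = 14

For a 2×2 matrix [[a, b], [c, d]], det = a*d - b*c.
det(P) = (2)*(5) - (-2)*(2) = 10 + 4 = 14.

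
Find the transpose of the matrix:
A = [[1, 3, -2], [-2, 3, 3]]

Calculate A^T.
[[1, -2], [3, 3], [-2, 3]]

The transpose sends entry (i,j) to (j,i); rows become columns.
Row 0 of A: [1, 3, -2] -> column 0 of A^T.
Row 1 of A: [-2, 3, 3] -> column 1 of A^T.
A^T = [[1, -2], [3, 3], [-2, 3]]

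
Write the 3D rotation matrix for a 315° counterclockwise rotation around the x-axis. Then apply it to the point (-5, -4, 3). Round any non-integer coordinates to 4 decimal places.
R = [[1, 0, 0], [0, √2/2, √2/2], [0, -√2/2, √2/2]]; R·(-5, -4, 3) = (-5.0000, -0.7071, 4.9497)

Rotation matrix for 315° around x-axis:
cos(315°) = √2/2, sin(315°) = -√2/2
R = [[1, 0, 0], [0, √2/2, √2/2], [0, -√2/2, √2/2]]
Apply to (-5, -4, 3): R·[-5, -4, 3]ᵀ = (-5.0000, -0.7071, 4.9497)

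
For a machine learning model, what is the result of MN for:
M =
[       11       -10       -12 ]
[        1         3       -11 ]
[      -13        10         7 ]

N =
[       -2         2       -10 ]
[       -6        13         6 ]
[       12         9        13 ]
MN =
[     -106      -216      -326 ]
[     -152       -58      -135 ]
[       50       167       281 ]

Matrix multiplication: (MN)[i][j] = sum over k of M[i][k] * N[k][j].
  (MN)[0][0] = (11)*(-2) + (-10)*(-6) + (-12)*(12) = -106
  (MN)[0][1] = (11)*(2) + (-10)*(13) + (-12)*(9) = -216
  (MN)[0][2] = (11)*(-10) + (-10)*(6) + (-12)*(13) = -326
  (MN)[1][0] = (1)*(-2) + (3)*(-6) + (-11)*(12) = -152
  (MN)[1][1] = (1)*(2) + (3)*(13) + (-11)*(9) = -58
  (MN)[1][2] = (1)*(-10) + (3)*(6) + (-11)*(13) = -135
  (MN)[2][0] = (-13)*(-2) + (10)*(-6) + (7)*(12) = 50
  (MN)[2][1] = (-13)*(2) + (10)*(13) + (7)*(9) = 167
  (MN)[2][2] = (-13)*(-10) + (10)*(6) + (7)*(13) = 281
MN =
[     -106      -216      -326 ]
[     -152       -58      -135 ]
[       50       167       281 ]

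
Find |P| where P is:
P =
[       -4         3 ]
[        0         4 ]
det(P) = -16

For a 2×2 matrix [[a, b], [c, d]], det = a*d - b*c.
det(P) = (-4)*(4) - (3)*(0) = -16 - 0 = -16.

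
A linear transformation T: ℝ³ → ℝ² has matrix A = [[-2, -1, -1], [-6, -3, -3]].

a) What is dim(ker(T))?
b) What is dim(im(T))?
dim(ker) = 2, dim(im) = 1

Observe that row 2 = 3 × row 1 (so the rows are linearly dependent).
Thus rank(A) = 1 (only one linearly independent row).
dim(im(T)) = rank(A) = 1.
By the rank-nullity theorem applied to T: ℝ³ → ℝ², rank(A) + nullity(A) = 3 (the domain dimension), so dim(ker(T)) = 3 - 1 = 2.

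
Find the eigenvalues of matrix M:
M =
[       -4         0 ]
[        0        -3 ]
λ = -4, -3

Solve det(M - λI) = 0. For a 2×2 matrix the characteristic equation is λ² - (trace)λ + det = 0.
trace(M) = a + d = -4 - 3 = -7.
det(M) = a*d - b*c = (-4)*(-3) - (0)*(0) = 12 - 0 = 12.
Characteristic equation: λ² - (-7)λ + (12) = 0.
Discriminant = (-7)² - 4*(12) = 49 - 48 = 1.
λ = (-7 ± √1) / 2 = (-7 ± 1) / 2 = -4, -3.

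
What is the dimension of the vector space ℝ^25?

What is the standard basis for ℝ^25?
Dimension = 25; standard basis = {e_1, e_2, e_3, …, e_25}

ℝ^25 is the space of 25-tuples of real numbers; its dimension is 25.
The standard basis consists of 25 vectors: e_1, e_2, e_3, …, e_25, where e_i is the vector with 1 in position i and 0 elsewhere.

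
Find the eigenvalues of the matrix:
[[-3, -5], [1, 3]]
λ = -2 and λ = 2

Characteristic equation: det(A - λI) = 0
λ² - (trace)λ + (det) = 0
λ² - (0)λ + (-4) = 0
λ² - 0λ - 4 = 0
Solving: λ = -2, 2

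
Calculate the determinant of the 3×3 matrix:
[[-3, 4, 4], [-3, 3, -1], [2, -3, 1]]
16

Expansion along first row:
det = -3·det([[3,-1],[-3,1]]) - 4·det([[-3,-1],[2,1]]) + 4·det([[-3,3],[2,-3]])
    = -3·(3·1 - -1·-3) - 4·(-3·1 - -1·2) + 4·(-3·-3 - 3·2)
    = -3·0 - 4·-1 + 4·3
    = 0 + 4 + 12 = 16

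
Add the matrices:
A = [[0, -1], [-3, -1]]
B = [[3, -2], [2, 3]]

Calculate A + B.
[[3, -3], [-1, 2]]

Add corresponding elements:
(0)+(3)=3
(-1)+(-2)=-3
(-3)+(2)=-1
(-1)+(3)=2
A + B = [[3, -3], [-1, 2]]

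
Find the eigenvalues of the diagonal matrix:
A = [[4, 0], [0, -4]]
λ₁ = 4, λ₂ = -4

The characteristic polynomial of A is det(A - λI) = (4 - λ)(-4 - λ) = 0.
The roots are λ = 4 and λ = -4, so the eigenvalues are the diagonal entries.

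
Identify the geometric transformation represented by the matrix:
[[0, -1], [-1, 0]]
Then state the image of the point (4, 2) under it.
reflection across the line y = -x; image of (4, 2) is (-2, -4)

This is a symmetric orthogonal matrix with determinant -1, which characterizes a reflection in ℝ².
The matrix [[0, -1], [-1, 0]] represents: reflection across the line y = -x.
Applying it to (4, 2): [0·4 + -1·2, -1·4 + 0·2] = (-2, -4).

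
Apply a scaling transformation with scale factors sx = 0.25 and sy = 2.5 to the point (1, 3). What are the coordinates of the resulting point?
(0.25, 7.5)

Scaling matrix:
[[0.25, 0], [0, 2.50]]
Result: (1 × 0.25, 3 × 2.5) = (0.25, 7.5)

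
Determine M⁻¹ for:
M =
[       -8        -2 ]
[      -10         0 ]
det(M) = -20
M⁻¹ =
[        0     -1/10 ]
[     -1/2       2/5 ]

For a 2×2 matrix M = [[a, b], [c, d]] with det(M) ≠ 0, M⁻¹ = (1/det(M)) * [[d, -b], [-c, a]].
det(M) = (-8)*(0) - (-2)*(-10) = 0 - 20 = -20.
M⁻¹ = (1/-20) * [[0, 2], [10, -8]].
Dividing each entry by -20 and reducing:
M⁻¹ =
[        0     -1/10 ]
[     -1/2       2/5 ]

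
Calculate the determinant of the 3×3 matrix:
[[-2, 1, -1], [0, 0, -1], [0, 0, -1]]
0

Expansion along first row:
det = -2·det([[0,-1],[0,-1]]) - 1·det([[0,-1],[0,-1]]) + -1·det([[0,0],[0,0]])
    = -2·(0·-1 - -1·0) - 1·(0·-1 - -1·0) + -1·(0·0 - 0·0)
    = -2·0 - 1·0 + -1·0
    = 0 + 0 + 0 = 0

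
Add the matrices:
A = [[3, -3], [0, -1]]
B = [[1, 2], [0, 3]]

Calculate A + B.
[[4, -1], [0, 2]]

Add corresponding elements:
(3)+(1)=4
(-3)+(2)=-1
(0)+(0)=0
(-1)+(3)=2
A + B = [[4, -1], [0, 2]]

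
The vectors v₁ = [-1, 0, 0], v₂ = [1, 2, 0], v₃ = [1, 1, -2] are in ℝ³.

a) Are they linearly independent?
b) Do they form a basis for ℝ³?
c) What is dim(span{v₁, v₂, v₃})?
Yes independent, yes basis, dim = 3

Stack v₁, v₂, v₃ as rows of a 3×3 matrix.
[[-1, 0, 0]; [1, 2, 0]; [1, 1, -2]] is already lower triangular with nonzero diagonal entries (-1, 2, -2), so its determinant is the product of the diagonal entries, det = (-1)·(2)·(-2) = 4 ≠ 0, and the rows are linearly independent.
Three linearly independent vectors in ℝ³ form a basis for ℝ³, so dim(span{v₁,v₂,v₃}) = 3.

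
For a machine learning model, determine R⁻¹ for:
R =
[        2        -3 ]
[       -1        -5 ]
det(R) = -13
R⁻¹ =
[     5/13     -3/13 ]
[    -1/13     -2/13 ]

For a 2×2 matrix R = [[a, b], [c, d]] with det(R) ≠ 0, R⁻¹ = (1/det(R)) * [[d, -b], [-c, a]].
det(R) = (2)*(-5) - (-3)*(-1) = -10 - 3 = -13.
R⁻¹ = (1/-13) * [[-5, 3], [1, 2]].
Dividing each entry by -13 and reducing:
R⁻¹ =
[     5/13     -3/13 ]
[    -1/13     -2/13 ]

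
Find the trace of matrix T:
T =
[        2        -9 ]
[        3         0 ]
tr(T) = 2 + 0 = 2

The trace of a square matrix is the sum of its diagonal entries.
Diagonal entries of T: T[0][0] = 2, T[1][1] = 0.
tr(T) = 2 + 0 = 2.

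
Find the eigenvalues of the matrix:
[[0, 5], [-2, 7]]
λ = 2 and λ = 5

Characteristic equation: det(A - λI) = 0
λ² - (trace)λ + (det) = 0
λ² - (7)λ + (10) = 0
λ² - 7λ + 10 = 0
Solving: λ = 2, 5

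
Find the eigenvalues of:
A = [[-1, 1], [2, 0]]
λ = -2, 1

Solve det(A - λI) = 0. For a 2×2 matrix this is λ² - (trace)λ + det = 0.
trace(A) = -1 + 0 = -1.
det(A) = (-1)*(0) - (1)*(2) = 0 - 2 = -2.
Characteristic equation: λ² - (-1)λ + (-2) = 0.
Discriminant: (-1)² - 4*(-2) = 1 + 8 = 9.
Roots: λ = (-1 ± √9) / 2 = -2, 1.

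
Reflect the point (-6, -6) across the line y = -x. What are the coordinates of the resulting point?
(6, 6)

Reflection across line y = -x: (-6, -6) → (6, 6)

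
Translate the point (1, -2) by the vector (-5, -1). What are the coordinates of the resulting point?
(-4, -3)

Translation by (-5, -1):
x' = 1 + -5 = -4
y' = -2 + -1 = -3
Homogeneous matrix: [[1, 0, -5], [0, 1, -1], [0, 0, 1]]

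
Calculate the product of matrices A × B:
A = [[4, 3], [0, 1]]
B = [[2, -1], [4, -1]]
[[20, -7], [4, -1]]

Matrix multiplication:
C[0][0] = 4×2 + 3×4 = 20
C[0][1] = 4×-1 + 3×-1 = -7
C[1][0] = 0×2 + 1×4 = 4
C[1][1] = 0×-1 + 1×-1 = -1
Result: [[20, -7], [4, -1]]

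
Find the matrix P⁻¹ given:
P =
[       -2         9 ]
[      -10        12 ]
det(P) = 66
P⁻¹ =
[     2/11     -3/22 ]
[     5/33     -1/33 ]

For a 2×2 matrix P = [[a, b], [c, d]] with det(P) ≠ 0, P⁻¹ = (1/det(P)) * [[d, -b], [-c, a]].
det(P) = (-2)*(12) - (9)*(-10) = -24 + 90 = 66.
P⁻¹ = (1/66) * [[12, -9], [10, -2]].
Dividing each entry by 66 and reducing:
P⁻¹ =
[     2/11     -3/22 ]
[     5/33     -1/33 ]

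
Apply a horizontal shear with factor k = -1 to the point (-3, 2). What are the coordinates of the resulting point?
(-5, 2)

Shear matrix for horizontal shear with factor k = -1:
[[1, -1], [0, 1]]
Result: (-3, 2) → (-5, 2)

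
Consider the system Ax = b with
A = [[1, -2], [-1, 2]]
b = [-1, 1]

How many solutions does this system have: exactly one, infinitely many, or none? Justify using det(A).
Infinitely many solutions

det(A) = (1)*(2) - (-2)*(-1) = 0, so A is singular (column 2 is -2 times column 1).
b = [-1, 1] = -1 * column 1 of A, so b lies in the column space of A.
A singular matrix whose right-hand side is in its column space gives a 1-parameter family of solutions — infinitely many.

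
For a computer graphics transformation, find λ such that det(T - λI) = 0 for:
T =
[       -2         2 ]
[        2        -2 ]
λ = -4, 0

Solve det(T - λI) = 0. For a 2×2 matrix the characteristic equation is λ² - (trace)λ + det = 0.
trace(T) = a + d = -2 - 2 = -4.
det(T) = a*d - b*c = (-2)*(-2) - (2)*(2) = 4 - 4 = 0.
Characteristic equation: λ² - (-4)λ + (0) = 0.
Discriminant = (-4)² - 4*(0) = 16 - 0 = 16.
λ = (-4 ± √16) / 2 = (-4 ± 4) / 2 = -4, 0.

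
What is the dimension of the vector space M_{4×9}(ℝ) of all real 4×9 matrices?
Dimension = 36

A real 4×9 matrix is determined by its 4·9 = 36 independent entries.
A standard basis is {E_ij : 1 ≤ i ≤ 4, 1 ≤ j ≤ 9}, where E_ij has a 1 in position (i, j) and 0 elsewhere — there are 36 such matrices, and they are linearly independent and span M_{4×9}(ℝ).
Therefore dim(M_{4×9}(ℝ)) = 36.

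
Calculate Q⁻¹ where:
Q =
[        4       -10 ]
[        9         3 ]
det(Q) = 102
Q⁻¹ =
[     1/34      5/51 ]
[    -3/34      2/51 ]

For a 2×2 matrix Q = [[a, b], [c, d]] with det(Q) ≠ 0, Q⁻¹ = (1/det(Q)) * [[d, -b], [-c, a]].
det(Q) = (4)*(3) - (-10)*(9) = 12 + 90 = 102.
Q⁻¹ = (1/102) * [[3, 10], [-9, 4]].
Dividing each entry by 102 and reducing:
Q⁻¹ =
[     1/34      5/51 ]
[    -3/34      2/51 ]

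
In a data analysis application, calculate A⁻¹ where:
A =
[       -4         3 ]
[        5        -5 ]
det(A) = 5
A⁻¹ =
[       -1      -3/5 ]
[       -1      -4/5 ]

For a 2×2 matrix A = [[a, b], [c, d]] with det(A) ≠ 0, A⁻¹ = (1/det(A)) * [[d, -b], [-c, a]].
det(A) = (-4)*(-5) - (3)*(5) = 20 - 15 = 5.
A⁻¹ = (1/5) * [[-5, -3], [-5, -4]].
Dividing each entry by 5 and reducing:
A⁻¹ =
[       -1      -3/5 ]
[       -1      -4/5 ]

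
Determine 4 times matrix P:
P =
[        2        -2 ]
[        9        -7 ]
4P =
[        8        -8 ]
[       36       -28 ]

Scalar multiplication is elementwise: (4P)[i][j] = 4 * P[i][j].
  (4P)[0][0] = 4 * (2) = 8
  (4P)[0][1] = 4 * (-2) = -8
  (4P)[1][0] = 4 * (9) = 36
  (4P)[1][1] = 4 * (-7) = -28
4P =
[        8        -8 ]
[       36       -28 ]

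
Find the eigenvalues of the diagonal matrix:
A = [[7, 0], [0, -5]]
λ₁ = 7, λ₂ = -5

The characteristic polynomial of A is det(A - λI) = (7 - λ)(-5 - λ) = 0.
The roots are λ = 7 and λ = -5, so the eigenvalues are the diagonal entries.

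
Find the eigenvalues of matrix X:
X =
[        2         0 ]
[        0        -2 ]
λ = -2, 2

Solve det(X - λI) = 0. For a 2×2 matrix the characteristic equation is λ² - (trace)λ + det = 0.
trace(X) = a + d = 2 - 2 = 0.
det(X) = a*d - b*c = (2)*(-2) - (0)*(0) = -4 - 0 = -4.
Characteristic equation: λ² - (0)λ + (-4) = 0.
Discriminant = (0)² - 4*(-4) = 0 + 16 = 16.
λ = (0 ± √16) / 2 = (0 ± 4) / 2 = -2, 2.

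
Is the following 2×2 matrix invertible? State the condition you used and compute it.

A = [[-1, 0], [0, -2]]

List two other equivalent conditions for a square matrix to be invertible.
Yes, invertible; det(A) = 2 ≠ 0. Equivalent conditions: rank(A) = 2; Ax = 0 has only the trivial solution; 0 is not an eigenvalue; the columns of A are linearly independent.

To check invertibility, compute det(A).
The given matrix is triangular, so det(A) equals the product of its diagonal entries = 2 ≠ 0.
Since det(A) ≠ 0, A is invertible.
Equivalent conditions for a square matrix A to be invertible:
- rank(A) = 2 (full rank).
- The homogeneous system Ax = 0 has only the trivial solution x = 0.
- 0 is not an eigenvalue of A.
- The columns (equivalently rows) of A are linearly independent.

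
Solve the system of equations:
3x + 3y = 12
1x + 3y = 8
x = 2, y = 2

Use elimination (row reduction):
Equation 1: 3x + 3y = 12.
Equation 2: 1x + 3y = 8.
Multiply Eq1 by 1 and Eq2 by 3: 3x + 3y = 12;  3x + 9y = 24.
Subtract: (6)y = 12, so y = 2.
Back-substitute into Eq1: 3x + 3*(2) = 12, so x = 2.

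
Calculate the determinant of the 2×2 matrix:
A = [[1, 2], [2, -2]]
-6

For A = [[a, b], [c, d]], det(A) = a*d - b*c.
det(A) = (1)*(-2) - (2)*(2) = -2 - 4 = -6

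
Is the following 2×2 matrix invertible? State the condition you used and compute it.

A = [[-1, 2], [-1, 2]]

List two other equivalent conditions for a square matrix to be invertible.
No, not invertible; det(A) = 0 (two rows are equal, so the rows are linearly dependent). Equivalent conditions (failing for this A): rank(A) < 2; Ax = 0 has non-trivial solutions; 0 is an eigenvalue; the columns are linearly dependent.

To check invertibility, compute det(A).
In this matrix, row 0 and the last row are identical, so one row is a scalar multiple of another and the rows are linearly dependent.
A matrix with linearly dependent rows has det = 0 and is not invertible.
Equivalent failed conditions:
- rank(A) < 2.
- Ax = 0 has non-trivial solutions.
- 0 is an eigenvalue.
- The columns are linearly dependent.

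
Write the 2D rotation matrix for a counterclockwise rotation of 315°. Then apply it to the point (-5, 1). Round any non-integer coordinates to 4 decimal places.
R = [[√2/2, √2/2], [-√2/2, √2/2]]; R·(-5, 1) = (-2.8284, 4.2426)

Rotation matrix formula: R(θ) = [[cos θ, -sin θ], [sin θ, cos θ]]
For θ = 315°:
cos(315°) = √2/2
sin(315°) = -√2/2
R = [[√2/2, √2/2], [-√2/2, √2/2]]
Apply to (-5, 1): [√2/2·-5 + (√2/2)·1, -√2/2·-5 + √2/2·1] = (-2.8284, 4.2426)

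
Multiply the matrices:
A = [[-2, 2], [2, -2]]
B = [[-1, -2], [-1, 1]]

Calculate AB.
[[0, 6], [0, -6]]

Each entry (i,j) of AB = sum over k of A[i][k]*B[k][j].
(AB)[0][0] = (-2)*(-1) + (2)*(-1) = 0
(AB)[0][1] = (-2)*(-2) + (2)*(1) = 6
(AB)[1][0] = (2)*(-1) + (-2)*(-1) = 0
(AB)[1][1] = (2)*(-2) + (-2)*(1) = -6
AB = [[0, 6], [0, -6]]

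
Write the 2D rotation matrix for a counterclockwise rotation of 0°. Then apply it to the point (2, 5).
R = [[1, 0], [0, 1]]; R·(2, 5) = (2, 5)

Rotation matrix formula: R(θ) = [[cos θ, -sin θ], [sin θ, cos θ]]
For θ = 0°:
cos(0°) = 1
sin(0°) = 0
R = [[1, 0], [0, 1]]
Apply to (2, 5): [1·2 + (0)·5, 0·2 + 1·5] = (2, 5)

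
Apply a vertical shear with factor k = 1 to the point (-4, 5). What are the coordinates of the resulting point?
(-4, 1)

Shear matrix for vertical shear with factor k = 1:
[[1, 0], [1, 1]]
Result: (-4, 5) → (-4, 1)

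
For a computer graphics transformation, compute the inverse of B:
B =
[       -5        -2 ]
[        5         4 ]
det(B) = -10
B⁻¹ =
[     -2/5      -1/5 ]
[      1/2       1/2 ]

For a 2×2 matrix B = [[a, b], [c, d]] with det(B) ≠ 0, B⁻¹ = (1/det(B)) * [[d, -b], [-c, a]].
det(B) = (-5)*(4) - (-2)*(5) = -20 + 10 = -10.
B⁻¹ = (1/-10) * [[4, 2], [-5, -5]].
Dividing each entry by -10 and reducing:
B⁻¹ =
[     -2/5      -1/5 ]
[      1/2       1/2 ]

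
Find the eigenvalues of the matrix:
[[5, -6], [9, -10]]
λ = -4 and λ = -1

Characteristic equation: det(A - λI) = 0
λ² - (trace)λ + (det) = 0
λ² - (-5)λ + (4) = 0
λ² + 5λ + 4 = 0
Solving: λ = -4, -1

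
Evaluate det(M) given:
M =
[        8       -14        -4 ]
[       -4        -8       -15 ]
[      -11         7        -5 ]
det(M) = -406

Expand along row 0 (cofactor expansion): det(M) = a*(e*i - f*h) - b*(d*i - f*g) + c*(d*h - e*g), where the 3×3 is [[a, b, c], [d, e, f], [g, h, i]].
Minor M_00 = (-8)*(-5) - (-15)*(7) = 40 + 105 = 145.
Minor M_01 = (-4)*(-5) - (-15)*(-11) = 20 - 165 = -145.
Minor M_02 = (-4)*(7) - (-8)*(-11) = -28 - 88 = -116.
det(M) = (8)*(145) - (-14)*(-145) + (-4)*(-116) = 1160 - 2030 + 464 = -406.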